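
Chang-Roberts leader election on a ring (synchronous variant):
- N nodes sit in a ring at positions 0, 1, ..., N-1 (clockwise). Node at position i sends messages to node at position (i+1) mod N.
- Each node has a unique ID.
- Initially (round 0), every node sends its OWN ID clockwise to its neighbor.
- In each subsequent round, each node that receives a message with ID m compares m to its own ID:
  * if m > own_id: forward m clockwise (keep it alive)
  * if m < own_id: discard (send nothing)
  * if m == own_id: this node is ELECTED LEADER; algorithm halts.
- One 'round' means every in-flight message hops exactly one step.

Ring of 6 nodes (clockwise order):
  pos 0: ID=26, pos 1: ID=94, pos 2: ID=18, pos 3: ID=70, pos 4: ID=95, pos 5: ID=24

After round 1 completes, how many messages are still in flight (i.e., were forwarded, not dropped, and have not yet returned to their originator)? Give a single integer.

Round 1: pos1(id94) recv 26: drop; pos2(id18) recv 94: fwd; pos3(id70) recv 18: drop; pos4(id95) recv 70: drop; pos5(id24) recv 95: fwd; pos0(id26) recv 24: drop
After round 1: 2 messages still in flight

Answer: 2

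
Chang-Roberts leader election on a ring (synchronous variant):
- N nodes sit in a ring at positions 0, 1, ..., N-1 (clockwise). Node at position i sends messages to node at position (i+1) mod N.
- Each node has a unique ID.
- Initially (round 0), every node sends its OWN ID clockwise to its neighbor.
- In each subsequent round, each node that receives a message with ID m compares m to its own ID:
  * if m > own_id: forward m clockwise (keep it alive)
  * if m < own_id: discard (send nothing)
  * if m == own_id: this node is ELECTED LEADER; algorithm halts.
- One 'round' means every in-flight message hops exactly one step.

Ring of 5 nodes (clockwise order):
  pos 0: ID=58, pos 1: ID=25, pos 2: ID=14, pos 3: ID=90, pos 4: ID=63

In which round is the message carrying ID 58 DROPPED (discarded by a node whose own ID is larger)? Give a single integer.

Round 1: pos1(id25) recv 58: fwd; pos2(id14) recv 25: fwd; pos3(id90) recv 14: drop; pos4(id63) recv 90: fwd; pos0(id58) recv 63: fwd
Round 2: pos2(id14) recv 58: fwd; pos3(id90) recv 25: drop; pos0(id58) recv 90: fwd; pos1(id25) recv 63: fwd
Round 3: pos3(id90) recv 58: drop; pos1(id25) recv 90: fwd; pos2(id14) recv 63: fwd
Round 4: pos2(id14) recv 90: fwd; pos3(id90) recv 63: drop
Round 5: pos3(id90) recv 90: ELECTED
Message ID 58 originates at pos 0; dropped at pos 3 in round 3

Answer: 3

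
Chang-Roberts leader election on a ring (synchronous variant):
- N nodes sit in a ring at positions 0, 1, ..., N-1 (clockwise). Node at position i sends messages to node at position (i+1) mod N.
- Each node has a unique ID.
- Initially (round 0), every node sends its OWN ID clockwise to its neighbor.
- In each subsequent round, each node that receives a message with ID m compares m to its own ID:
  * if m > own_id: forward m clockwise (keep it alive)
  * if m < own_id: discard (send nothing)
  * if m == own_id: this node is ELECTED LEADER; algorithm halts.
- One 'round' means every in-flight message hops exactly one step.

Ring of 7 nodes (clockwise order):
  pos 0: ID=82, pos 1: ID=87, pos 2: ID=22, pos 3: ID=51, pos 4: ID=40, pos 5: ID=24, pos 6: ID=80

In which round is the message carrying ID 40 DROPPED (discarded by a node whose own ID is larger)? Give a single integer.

Round 1: pos1(id87) recv 82: drop; pos2(id22) recv 87: fwd; pos3(id51) recv 22: drop; pos4(id40) recv 51: fwd; pos5(id24) recv 40: fwd; pos6(id80) recv 24: drop; pos0(id82) recv 80: drop
Round 2: pos3(id51) recv 87: fwd; pos5(id24) recv 51: fwd; pos6(id80) recv 40: drop
Round 3: pos4(id40) recv 87: fwd; pos6(id80) recv 51: drop
Round 4: pos5(id24) recv 87: fwd
Round 5: pos6(id80) recv 87: fwd
Round 6: pos0(id82) recv 87: fwd
Round 7: pos1(id87) recv 87: ELECTED
Message ID 40 originates at pos 4; dropped at pos 6 in round 2

Answer: 2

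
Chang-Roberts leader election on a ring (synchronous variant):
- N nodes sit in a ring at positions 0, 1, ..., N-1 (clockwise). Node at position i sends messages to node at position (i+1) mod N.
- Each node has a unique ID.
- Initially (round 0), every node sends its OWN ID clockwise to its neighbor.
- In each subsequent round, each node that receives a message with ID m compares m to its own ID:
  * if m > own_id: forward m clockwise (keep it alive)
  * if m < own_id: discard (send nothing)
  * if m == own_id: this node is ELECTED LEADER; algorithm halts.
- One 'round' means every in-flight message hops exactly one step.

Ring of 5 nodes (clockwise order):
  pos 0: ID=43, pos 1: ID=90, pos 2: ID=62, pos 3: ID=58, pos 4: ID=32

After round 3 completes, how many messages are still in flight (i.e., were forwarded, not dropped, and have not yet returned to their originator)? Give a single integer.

Answer: 2

Derivation:
Round 1: pos1(id90) recv 43: drop; pos2(id62) recv 90: fwd; pos3(id58) recv 62: fwd; pos4(id32) recv 58: fwd; pos0(id43) recv 32: drop
Round 2: pos3(id58) recv 90: fwd; pos4(id32) recv 62: fwd; pos0(id43) recv 58: fwd
Round 3: pos4(id32) recv 90: fwd; pos0(id43) recv 62: fwd; pos1(id90) recv 58: drop
After round 3: 2 messages still in flight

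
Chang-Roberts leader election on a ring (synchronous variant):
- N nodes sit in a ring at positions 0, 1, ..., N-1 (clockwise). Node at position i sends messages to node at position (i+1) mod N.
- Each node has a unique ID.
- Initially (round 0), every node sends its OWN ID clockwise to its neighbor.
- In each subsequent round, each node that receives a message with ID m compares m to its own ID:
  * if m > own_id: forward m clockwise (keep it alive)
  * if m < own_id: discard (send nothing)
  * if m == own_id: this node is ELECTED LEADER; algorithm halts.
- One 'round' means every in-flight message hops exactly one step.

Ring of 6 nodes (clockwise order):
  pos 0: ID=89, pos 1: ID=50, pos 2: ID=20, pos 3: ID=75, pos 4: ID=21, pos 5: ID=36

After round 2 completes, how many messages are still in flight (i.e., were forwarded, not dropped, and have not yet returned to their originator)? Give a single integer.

Round 1: pos1(id50) recv 89: fwd; pos2(id20) recv 50: fwd; pos3(id75) recv 20: drop; pos4(id21) recv 75: fwd; pos5(id36) recv 21: drop; pos0(id89) recv 36: drop
Round 2: pos2(id20) recv 89: fwd; pos3(id75) recv 50: drop; pos5(id36) recv 75: fwd
After round 2: 2 messages still in flight

Answer: 2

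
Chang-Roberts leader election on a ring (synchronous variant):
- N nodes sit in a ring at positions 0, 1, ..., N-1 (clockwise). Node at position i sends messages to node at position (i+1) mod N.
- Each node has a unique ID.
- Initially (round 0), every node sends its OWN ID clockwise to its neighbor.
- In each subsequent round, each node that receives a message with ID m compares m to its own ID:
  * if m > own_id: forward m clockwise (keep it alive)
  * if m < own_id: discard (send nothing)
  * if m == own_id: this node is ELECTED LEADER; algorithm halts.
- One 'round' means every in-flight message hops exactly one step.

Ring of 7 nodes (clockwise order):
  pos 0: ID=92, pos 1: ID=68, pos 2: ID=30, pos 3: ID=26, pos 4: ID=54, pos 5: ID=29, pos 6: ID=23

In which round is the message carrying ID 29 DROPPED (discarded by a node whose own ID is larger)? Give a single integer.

Round 1: pos1(id68) recv 92: fwd; pos2(id30) recv 68: fwd; pos3(id26) recv 30: fwd; pos4(id54) recv 26: drop; pos5(id29) recv 54: fwd; pos6(id23) recv 29: fwd; pos0(id92) recv 23: drop
Round 2: pos2(id30) recv 92: fwd; pos3(id26) recv 68: fwd; pos4(id54) recv 30: drop; pos6(id23) recv 54: fwd; pos0(id92) recv 29: drop
Round 3: pos3(id26) recv 92: fwd; pos4(id54) recv 68: fwd; pos0(id92) recv 54: drop
Round 4: pos4(id54) recv 92: fwd; pos5(id29) recv 68: fwd
Round 5: pos5(id29) recv 92: fwd; pos6(id23) recv 68: fwd
Round 6: pos6(id23) recv 92: fwd; pos0(id92) recv 68: drop
Round 7: pos0(id92) recv 92: ELECTED
Message ID 29 originates at pos 5; dropped at pos 0 in round 2

Answer: 2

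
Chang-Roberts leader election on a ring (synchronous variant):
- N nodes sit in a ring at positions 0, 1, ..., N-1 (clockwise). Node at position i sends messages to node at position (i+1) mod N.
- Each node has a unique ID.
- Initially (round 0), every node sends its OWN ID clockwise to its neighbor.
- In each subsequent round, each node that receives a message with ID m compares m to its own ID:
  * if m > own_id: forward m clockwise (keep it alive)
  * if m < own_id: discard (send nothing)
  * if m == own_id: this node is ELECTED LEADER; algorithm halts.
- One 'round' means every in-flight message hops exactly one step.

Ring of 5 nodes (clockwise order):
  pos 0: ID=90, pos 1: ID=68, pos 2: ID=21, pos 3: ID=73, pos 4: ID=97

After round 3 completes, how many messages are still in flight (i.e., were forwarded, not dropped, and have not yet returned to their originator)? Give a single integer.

Answer: 2

Derivation:
Round 1: pos1(id68) recv 90: fwd; pos2(id21) recv 68: fwd; pos3(id73) recv 21: drop; pos4(id97) recv 73: drop; pos0(id90) recv 97: fwd
Round 2: pos2(id21) recv 90: fwd; pos3(id73) recv 68: drop; pos1(id68) recv 97: fwd
Round 3: pos3(id73) recv 90: fwd; pos2(id21) recv 97: fwd
After round 3: 2 messages still in flight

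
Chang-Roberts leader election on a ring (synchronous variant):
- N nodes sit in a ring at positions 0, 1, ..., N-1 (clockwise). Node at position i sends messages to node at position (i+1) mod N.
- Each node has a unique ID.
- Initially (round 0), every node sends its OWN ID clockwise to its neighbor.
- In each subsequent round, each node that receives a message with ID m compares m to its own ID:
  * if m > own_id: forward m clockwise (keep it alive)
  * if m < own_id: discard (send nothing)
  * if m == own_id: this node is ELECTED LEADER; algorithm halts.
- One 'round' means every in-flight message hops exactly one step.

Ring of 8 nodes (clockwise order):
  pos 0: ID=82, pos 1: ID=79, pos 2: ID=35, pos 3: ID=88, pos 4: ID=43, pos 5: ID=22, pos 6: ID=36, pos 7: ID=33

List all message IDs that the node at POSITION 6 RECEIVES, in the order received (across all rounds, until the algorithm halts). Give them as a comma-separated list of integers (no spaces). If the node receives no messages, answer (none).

Round 1: pos1(id79) recv 82: fwd; pos2(id35) recv 79: fwd; pos3(id88) recv 35: drop; pos4(id43) recv 88: fwd; pos5(id22) recv 43: fwd; pos6(id36) recv 22: drop; pos7(id33) recv 36: fwd; pos0(id82) recv 33: drop
Round 2: pos2(id35) recv 82: fwd; pos3(id88) recv 79: drop; pos5(id22) recv 88: fwd; pos6(id36) recv 43: fwd; pos0(id82) recv 36: drop
Round 3: pos3(id88) recv 82: drop; pos6(id36) recv 88: fwd; pos7(id33) recv 43: fwd
Round 4: pos7(id33) recv 88: fwd; pos0(id82) recv 43: drop
Round 5: pos0(id82) recv 88: fwd
Round 6: pos1(id79) recv 88: fwd
Round 7: pos2(id35) recv 88: fwd
Round 8: pos3(id88) recv 88: ELECTED

Answer: 22,43,88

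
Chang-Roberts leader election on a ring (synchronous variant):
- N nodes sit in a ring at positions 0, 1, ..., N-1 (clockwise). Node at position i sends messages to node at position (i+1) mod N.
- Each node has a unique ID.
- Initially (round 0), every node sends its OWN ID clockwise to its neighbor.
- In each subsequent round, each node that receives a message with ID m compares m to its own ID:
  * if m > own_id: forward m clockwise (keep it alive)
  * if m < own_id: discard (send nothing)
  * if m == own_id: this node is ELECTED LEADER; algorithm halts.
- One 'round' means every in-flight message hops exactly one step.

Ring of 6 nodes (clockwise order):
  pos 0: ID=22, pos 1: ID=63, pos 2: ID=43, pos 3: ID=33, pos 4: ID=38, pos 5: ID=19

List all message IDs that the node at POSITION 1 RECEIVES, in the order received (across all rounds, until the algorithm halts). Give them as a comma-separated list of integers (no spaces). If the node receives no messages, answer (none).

Round 1: pos1(id63) recv 22: drop; pos2(id43) recv 63: fwd; pos3(id33) recv 43: fwd; pos4(id38) recv 33: drop; pos5(id19) recv 38: fwd; pos0(id22) recv 19: drop
Round 2: pos3(id33) recv 63: fwd; pos4(id38) recv 43: fwd; pos0(id22) recv 38: fwd
Round 3: pos4(id38) recv 63: fwd; pos5(id19) recv 43: fwd; pos1(id63) recv 38: drop
Round 4: pos5(id19) recv 63: fwd; pos0(id22) recv 43: fwd
Round 5: pos0(id22) recv 63: fwd; pos1(id63) recv 43: drop
Round 6: pos1(id63) recv 63: ELECTED

Answer: 22,38,43,63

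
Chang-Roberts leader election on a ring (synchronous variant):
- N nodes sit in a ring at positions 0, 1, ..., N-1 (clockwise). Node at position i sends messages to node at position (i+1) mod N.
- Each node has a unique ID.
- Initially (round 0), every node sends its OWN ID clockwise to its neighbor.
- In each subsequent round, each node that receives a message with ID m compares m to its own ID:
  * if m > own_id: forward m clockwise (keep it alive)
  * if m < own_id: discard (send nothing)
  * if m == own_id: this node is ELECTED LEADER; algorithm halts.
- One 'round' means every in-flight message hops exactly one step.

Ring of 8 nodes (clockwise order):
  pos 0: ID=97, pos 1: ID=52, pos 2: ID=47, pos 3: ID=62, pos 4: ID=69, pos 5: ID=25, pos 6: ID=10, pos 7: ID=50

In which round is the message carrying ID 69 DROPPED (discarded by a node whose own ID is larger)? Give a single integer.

Round 1: pos1(id52) recv 97: fwd; pos2(id47) recv 52: fwd; pos3(id62) recv 47: drop; pos4(id69) recv 62: drop; pos5(id25) recv 69: fwd; pos6(id10) recv 25: fwd; pos7(id50) recv 10: drop; pos0(id97) recv 50: drop
Round 2: pos2(id47) recv 97: fwd; pos3(id62) recv 52: drop; pos6(id10) recv 69: fwd; pos7(id50) recv 25: drop
Round 3: pos3(id62) recv 97: fwd; pos7(id50) recv 69: fwd
Round 4: pos4(id69) recv 97: fwd; pos0(id97) recv 69: drop
Round 5: pos5(id25) recv 97: fwd
Round 6: pos6(id10) recv 97: fwd
Round 7: pos7(id50) recv 97: fwd
Round 8: pos0(id97) recv 97: ELECTED
Message ID 69 originates at pos 4; dropped at pos 0 in round 4

Answer: 4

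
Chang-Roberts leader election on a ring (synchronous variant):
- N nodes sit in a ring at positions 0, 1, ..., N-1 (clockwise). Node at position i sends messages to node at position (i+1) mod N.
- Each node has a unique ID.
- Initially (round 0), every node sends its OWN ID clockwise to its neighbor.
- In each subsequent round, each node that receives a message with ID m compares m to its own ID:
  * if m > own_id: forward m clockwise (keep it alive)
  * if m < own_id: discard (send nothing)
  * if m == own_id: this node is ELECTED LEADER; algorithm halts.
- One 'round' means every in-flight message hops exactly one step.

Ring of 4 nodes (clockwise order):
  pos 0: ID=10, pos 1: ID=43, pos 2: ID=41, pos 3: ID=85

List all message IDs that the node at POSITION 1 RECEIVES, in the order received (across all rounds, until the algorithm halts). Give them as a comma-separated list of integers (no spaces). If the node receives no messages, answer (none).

Round 1: pos1(id43) recv 10: drop; pos2(id41) recv 43: fwd; pos3(id85) recv 41: drop; pos0(id10) recv 85: fwd
Round 2: pos3(id85) recv 43: drop; pos1(id43) recv 85: fwd
Round 3: pos2(id41) recv 85: fwd
Round 4: pos3(id85) recv 85: ELECTED

Answer: 10,85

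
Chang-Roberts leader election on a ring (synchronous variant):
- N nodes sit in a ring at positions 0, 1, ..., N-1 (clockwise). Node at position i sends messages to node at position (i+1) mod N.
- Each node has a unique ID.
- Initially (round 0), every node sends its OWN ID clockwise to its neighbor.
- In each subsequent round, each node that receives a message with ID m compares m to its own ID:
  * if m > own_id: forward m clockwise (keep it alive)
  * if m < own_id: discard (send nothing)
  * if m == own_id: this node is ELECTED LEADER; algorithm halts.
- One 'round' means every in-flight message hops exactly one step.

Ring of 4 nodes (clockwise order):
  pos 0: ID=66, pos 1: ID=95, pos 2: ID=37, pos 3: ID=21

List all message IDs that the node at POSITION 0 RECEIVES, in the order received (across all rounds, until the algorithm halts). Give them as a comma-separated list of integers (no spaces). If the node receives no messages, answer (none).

Answer: 21,37,95

Derivation:
Round 1: pos1(id95) recv 66: drop; pos2(id37) recv 95: fwd; pos3(id21) recv 37: fwd; pos0(id66) recv 21: drop
Round 2: pos3(id21) recv 95: fwd; pos0(id66) recv 37: drop
Round 3: pos0(id66) recv 95: fwd
Round 4: pos1(id95) recv 95: ELECTED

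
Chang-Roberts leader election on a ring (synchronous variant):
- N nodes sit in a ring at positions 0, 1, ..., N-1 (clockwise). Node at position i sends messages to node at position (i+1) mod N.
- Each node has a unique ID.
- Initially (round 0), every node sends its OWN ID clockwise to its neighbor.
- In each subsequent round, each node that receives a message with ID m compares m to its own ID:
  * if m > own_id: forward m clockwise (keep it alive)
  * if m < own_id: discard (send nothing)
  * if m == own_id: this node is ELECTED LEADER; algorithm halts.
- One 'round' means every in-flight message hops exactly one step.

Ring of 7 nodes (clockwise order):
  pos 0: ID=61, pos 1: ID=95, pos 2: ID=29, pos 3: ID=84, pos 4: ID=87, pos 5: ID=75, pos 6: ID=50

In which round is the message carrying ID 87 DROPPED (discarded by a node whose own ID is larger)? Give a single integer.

Answer: 4

Derivation:
Round 1: pos1(id95) recv 61: drop; pos2(id29) recv 95: fwd; pos3(id84) recv 29: drop; pos4(id87) recv 84: drop; pos5(id75) recv 87: fwd; pos6(id50) recv 75: fwd; pos0(id61) recv 50: drop
Round 2: pos3(id84) recv 95: fwd; pos6(id50) recv 87: fwd; pos0(id61) recv 75: fwd
Round 3: pos4(id87) recv 95: fwd; pos0(id61) recv 87: fwd; pos1(id95) recv 75: drop
Round 4: pos5(id75) recv 95: fwd; pos1(id95) recv 87: drop
Round 5: pos6(id50) recv 95: fwd
Round 6: pos0(id61) recv 95: fwd
Round 7: pos1(id95) recv 95: ELECTED
Message ID 87 originates at pos 4; dropped at pos 1 in round 4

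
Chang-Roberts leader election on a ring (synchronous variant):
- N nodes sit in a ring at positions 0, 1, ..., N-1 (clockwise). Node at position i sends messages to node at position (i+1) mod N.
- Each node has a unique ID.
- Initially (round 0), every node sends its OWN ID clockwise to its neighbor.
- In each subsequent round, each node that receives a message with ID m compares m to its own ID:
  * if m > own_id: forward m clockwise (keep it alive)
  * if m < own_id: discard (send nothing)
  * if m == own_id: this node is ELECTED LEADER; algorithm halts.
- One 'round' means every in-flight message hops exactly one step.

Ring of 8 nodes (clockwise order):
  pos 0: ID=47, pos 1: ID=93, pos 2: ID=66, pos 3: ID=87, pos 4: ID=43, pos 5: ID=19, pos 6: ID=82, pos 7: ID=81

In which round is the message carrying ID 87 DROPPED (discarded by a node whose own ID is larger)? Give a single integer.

Answer: 6

Derivation:
Round 1: pos1(id93) recv 47: drop; pos2(id66) recv 93: fwd; pos3(id87) recv 66: drop; pos4(id43) recv 87: fwd; pos5(id19) recv 43: fwd; pos6(id82) recv 19: drop; pos7(id81) recv 82: fwd; pos0(id47) recv 81: fwd
Round 2: pos3(id87) recv 93: fwd; pos5(id19) recv 87: fwd; pos6(id82) recv 43: drop; pos0(id47) recv 82: fwd; pos1(id93) recv 81: drop
Round 3: pos4(id43) recv 93: fwd; pos6(id82) recv 87: fwd; pos1(id93) recv 82: drop
Round 4: pos5(id19) recv 93: fwd; pos7(id81) recv 87: fwd
Round 5: pos6(id82) recv 93: fwd; pos0(id47) recv 87: fwd
Round 6: pos7(id81) recv 93: fwd; pos1(id93) recv 87: drop
Round 7: pos0(id47) recv 93: fwd
Round 8: pos1(id93) recv 93: ELECTED
Message ID 87 originates at pos 3; dropped at pos 1 in round 6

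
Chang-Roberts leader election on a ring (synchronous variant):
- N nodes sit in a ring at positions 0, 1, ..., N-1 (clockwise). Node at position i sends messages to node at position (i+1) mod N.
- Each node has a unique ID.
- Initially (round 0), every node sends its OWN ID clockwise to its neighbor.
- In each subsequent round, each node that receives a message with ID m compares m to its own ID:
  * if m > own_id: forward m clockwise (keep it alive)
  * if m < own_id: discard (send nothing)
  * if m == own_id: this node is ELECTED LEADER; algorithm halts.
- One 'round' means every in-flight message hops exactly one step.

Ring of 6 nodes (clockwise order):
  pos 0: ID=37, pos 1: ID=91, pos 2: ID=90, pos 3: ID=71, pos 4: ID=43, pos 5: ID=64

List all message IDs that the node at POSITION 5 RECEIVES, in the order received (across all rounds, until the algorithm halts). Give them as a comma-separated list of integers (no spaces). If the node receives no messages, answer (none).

Answer: 43,71,90,91

Derivation:
Round 1: pos1(id91) recv 37: drop; pos2(id90) recv 91: fwd; pos3(id71) recv 90: fwd; pos4(id43) recv 71: fwd; pos5(id64) recv 43: drop; pos0(id37) recv 64: fwd
Round 2: pos3(id71) recv 91: fwd; pos4(id43) recv 90: fwd; pos5(id64) recv 71: fwd; pos1(id91) recv 64: drop
Round 3: pos4(id43) recv 91: fwd; pos5(id64) recv 90: fwd; pos0(id37) recv 71: fwd
Round 4: pos5(id64) recv 91: fwd; pos0(id37) recv 90: fwd; pos1(id91) recv 71: drop
Round 5: pos0(id37) recv 91: fwd; pos1(id91) recv 90: drop
Round 6: pos1(id91) recv 91: ELECTED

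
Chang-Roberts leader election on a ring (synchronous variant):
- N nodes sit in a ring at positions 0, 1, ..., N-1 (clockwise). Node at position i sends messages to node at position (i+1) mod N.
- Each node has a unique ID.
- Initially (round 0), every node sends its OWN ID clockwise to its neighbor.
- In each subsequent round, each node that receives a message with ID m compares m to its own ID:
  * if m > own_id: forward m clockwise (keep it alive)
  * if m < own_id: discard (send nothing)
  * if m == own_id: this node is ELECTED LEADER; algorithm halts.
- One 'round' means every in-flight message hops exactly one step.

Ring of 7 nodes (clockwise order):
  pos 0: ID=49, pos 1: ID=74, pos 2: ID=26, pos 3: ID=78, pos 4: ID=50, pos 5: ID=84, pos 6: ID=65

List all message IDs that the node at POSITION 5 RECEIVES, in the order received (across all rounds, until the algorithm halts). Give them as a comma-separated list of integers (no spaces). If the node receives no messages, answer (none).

Round 1: pos1(id74) recv 49: drop; pos2(id26) recv 74: fwd; pos3(id78) recv 26: drop; pos4(id50) recv 78: fwd; pos5(id84) recv 50: drop; pos6(id65) recv 84: fwd; pos0(id49) recv 65: fwd
Round 2: pos3(id78) recv 74: drop; pos5(id84) recv 78: drop; pos0(id49) recv 84: fwd; pos1(id74) recv 65: drop
Round 3: pos1(id74) recv 84: fwd
Round 4: pos2(id26) recv 84: fwd
Round 5: pos3(id78) recv 84: fwd
Round 6: pos4(id50) recv 84: fwd
Round 7: pos5(id84) recv 84: ELECTED

Answer: 50,78,84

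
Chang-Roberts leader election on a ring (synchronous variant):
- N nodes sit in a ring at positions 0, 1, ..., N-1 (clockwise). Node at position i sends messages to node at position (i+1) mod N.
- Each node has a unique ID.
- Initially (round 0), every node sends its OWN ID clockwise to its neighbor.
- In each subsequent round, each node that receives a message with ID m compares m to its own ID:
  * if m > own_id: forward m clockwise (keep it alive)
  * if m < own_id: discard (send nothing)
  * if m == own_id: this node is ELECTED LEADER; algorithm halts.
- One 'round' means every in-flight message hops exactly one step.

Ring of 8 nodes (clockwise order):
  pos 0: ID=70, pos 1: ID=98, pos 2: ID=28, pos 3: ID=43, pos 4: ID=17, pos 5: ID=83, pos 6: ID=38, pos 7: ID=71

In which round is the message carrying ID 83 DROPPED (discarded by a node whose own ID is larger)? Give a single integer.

Answer: 4

Derivation:
Round 1: pos1(id98) recv 70: drop; pos2(id28) recv 98: fwd; pos3(id43) recv 28: drop; pos4(id17) recv 43: fwd; pos5(id83) recv 17: drop; pos6(id38) recv 83: fwd; pos7(id71) recv 38: drop; pos0(id70) recv 71: fwd
Round 2: pos3(id43) recv 98: fwd; pos5(id83) recv 43: drop; pos7(id71) recv 83: fwd; pos1(id98) recv 71: drop
Round 3: pos4(id17) recv 98: fwd; pos0(id70) recv 83: fwd
Round 4: pos5(id83) recv 98: fwd; pos1(id98) recv 83: drop
Round 5: pos6(id38) recv 98: fwd
Round 6: pos7(id71) recv 98: fwd
Round 7: pos0(id70) recv 98: fwd
Round 8: pos1(id98) recv 98: ELECTED
Message ID 83 originates at pos 5; dropped at pos 1 in round 4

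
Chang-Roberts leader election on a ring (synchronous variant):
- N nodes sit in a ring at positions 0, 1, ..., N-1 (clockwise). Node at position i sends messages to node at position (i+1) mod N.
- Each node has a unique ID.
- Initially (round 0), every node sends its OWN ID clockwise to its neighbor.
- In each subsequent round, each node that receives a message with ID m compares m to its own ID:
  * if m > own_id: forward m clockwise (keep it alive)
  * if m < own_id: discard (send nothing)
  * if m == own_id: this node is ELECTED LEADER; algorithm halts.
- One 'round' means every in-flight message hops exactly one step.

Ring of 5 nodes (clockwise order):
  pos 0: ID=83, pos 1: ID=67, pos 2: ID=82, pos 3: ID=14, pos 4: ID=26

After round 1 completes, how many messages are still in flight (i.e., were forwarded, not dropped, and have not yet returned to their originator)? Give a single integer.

Answer: 2

Derivation:
Round 1: pos1(id67) recv 83: fwd; pos2(id82) recv 67: drop; pos3(id14) recv 82: fwd; pos4(id26) recv 14: drop; pos0(id83) recv 26: drop
After round 1: 2 messages still in flight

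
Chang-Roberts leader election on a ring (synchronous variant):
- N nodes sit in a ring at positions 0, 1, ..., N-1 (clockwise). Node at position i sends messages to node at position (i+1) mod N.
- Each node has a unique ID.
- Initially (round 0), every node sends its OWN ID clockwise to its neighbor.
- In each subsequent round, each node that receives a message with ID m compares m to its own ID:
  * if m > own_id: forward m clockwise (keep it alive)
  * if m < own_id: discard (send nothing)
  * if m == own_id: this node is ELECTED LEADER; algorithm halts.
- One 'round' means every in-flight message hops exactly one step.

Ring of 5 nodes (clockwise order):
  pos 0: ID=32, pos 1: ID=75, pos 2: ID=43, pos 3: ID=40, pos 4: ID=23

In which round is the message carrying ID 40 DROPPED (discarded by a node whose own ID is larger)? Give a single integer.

Answer: 3

Derivation:
Round 1: pos1(id75) recv 32: drop; pos2(id43) recv 75: fwd; pos3(id40) recv 43: fwd; pos4(id23) recv 40: fwd; pos0(id32) recv 23: drop
Round 2: pos3(id40) recv 75: fwd; pos4(id23) recv 43: fwd; pos0(id32) recv 40: fwd
Round 3: pos4(id23) recv 75: fwd; pos0(id32) recv 43: fwd; pos1(id75) recv 40: drop
Round 4: pos0(id32) recv 75: fwd; pos1(id75) recv 43: drop
Round 5: pos1(id75) recv 75: ELECTED
Message ID 40 originates at pos 3; dropped at pos 1 in round 3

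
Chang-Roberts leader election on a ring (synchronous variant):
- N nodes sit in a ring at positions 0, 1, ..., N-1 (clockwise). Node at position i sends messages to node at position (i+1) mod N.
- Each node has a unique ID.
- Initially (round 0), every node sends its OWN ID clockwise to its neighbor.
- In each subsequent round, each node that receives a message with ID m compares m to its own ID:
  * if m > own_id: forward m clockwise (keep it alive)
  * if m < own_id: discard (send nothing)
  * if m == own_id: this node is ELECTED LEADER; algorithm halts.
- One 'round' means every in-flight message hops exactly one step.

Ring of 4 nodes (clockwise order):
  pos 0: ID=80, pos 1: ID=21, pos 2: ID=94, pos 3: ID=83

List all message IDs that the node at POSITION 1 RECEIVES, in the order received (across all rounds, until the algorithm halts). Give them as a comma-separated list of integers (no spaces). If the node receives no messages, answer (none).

Answer: 80,83,94

Derivation:
Round 1: pos1(id21) recv 80: fwd; pos2(id94) recv 21: drop; pos3(id83) recv 94: fwd; pos0(id80) recv 83: fwd
Round 2: pos2(id94) recv 80: drop; pos0(id80) recv 94: fwd; pos1(id21) recv 83: fwd
Round 3: pos1(id21) recv 94: fwd; pos2(id94) recv 83: drop
Round 4: pos2(id94) recv 94: ELECTED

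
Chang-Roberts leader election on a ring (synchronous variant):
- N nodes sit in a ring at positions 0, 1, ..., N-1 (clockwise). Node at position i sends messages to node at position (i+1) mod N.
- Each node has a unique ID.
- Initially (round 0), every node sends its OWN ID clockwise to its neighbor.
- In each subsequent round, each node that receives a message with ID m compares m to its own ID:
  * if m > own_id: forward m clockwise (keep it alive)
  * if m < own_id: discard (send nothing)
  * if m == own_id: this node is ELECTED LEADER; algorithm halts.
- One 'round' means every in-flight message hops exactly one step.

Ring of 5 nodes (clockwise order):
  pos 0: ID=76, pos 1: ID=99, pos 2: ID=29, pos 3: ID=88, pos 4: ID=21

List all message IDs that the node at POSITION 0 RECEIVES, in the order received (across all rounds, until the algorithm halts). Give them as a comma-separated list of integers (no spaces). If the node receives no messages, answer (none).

Round 1: pos1(id99) recv 76: drop; pos2(id29) recv 99: fwd; pos3(id88) recv 29: drop; pos4(id21) recv 88: fwd; pos0(id76) recv 21: drop
Round 2: pos3(id88) recv 99: fwd; pos0(id76) recv 88: fwd
Round 3: pos4(id21) recv 99: fwd; pos1(id99) recv 88: drop
Round 4: pos0(id76) recv 99: fwd
Round 5: pos1(id99) recv 99: ELECTED

Answer: 21,88,99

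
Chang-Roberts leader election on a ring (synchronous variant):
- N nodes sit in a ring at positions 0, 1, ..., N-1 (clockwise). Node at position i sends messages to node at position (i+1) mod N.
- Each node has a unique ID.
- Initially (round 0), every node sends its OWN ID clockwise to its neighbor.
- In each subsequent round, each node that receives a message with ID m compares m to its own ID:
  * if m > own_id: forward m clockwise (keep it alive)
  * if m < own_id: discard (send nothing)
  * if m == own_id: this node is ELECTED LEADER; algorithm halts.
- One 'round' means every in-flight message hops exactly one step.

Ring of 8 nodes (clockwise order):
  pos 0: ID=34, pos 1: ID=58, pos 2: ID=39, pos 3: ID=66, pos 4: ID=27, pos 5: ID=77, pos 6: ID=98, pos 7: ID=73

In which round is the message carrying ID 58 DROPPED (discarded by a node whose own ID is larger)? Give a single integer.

Answer: 2

Derivation:
Round 1: pos1(id58) recv 34: drop; pos2(id39) recv 58: fwd; pos3(id66) recv 39: drop; pos4(id27) recv 66: fwd; pos5(id77) recv 27: drop; pos6(id98) recv 77: drop; pos7(id73) recv 98: fwd; pos0(id34) recv 73: fwd
Round 2: pos3(id66) recv 58: drop; pos5(id77) recv 66: drop; pos0(id34) recv 98: fwd; pos1(id58) recv 73: fwd
Round 3: pos1(id58) recv 98: fwd; pos2(id39) recv 73: fwd
Round 4: pos2(id39) recv 98: fwd; pos3(id66) recv 73: fwd
Round 5: pos3(id66) recv 98: fwd; pos4(id27) recv 73: fwd
Round 6: pos4(id27) recv 98: fwd; pos5(id77) recv 73: drop
Round 7: pos5(id77) recv 98: fwd
Round 8: pos6(id98) recv 98: ELECTED
Message ID 58 originates at pos 1; dropped at pos 3 in round 2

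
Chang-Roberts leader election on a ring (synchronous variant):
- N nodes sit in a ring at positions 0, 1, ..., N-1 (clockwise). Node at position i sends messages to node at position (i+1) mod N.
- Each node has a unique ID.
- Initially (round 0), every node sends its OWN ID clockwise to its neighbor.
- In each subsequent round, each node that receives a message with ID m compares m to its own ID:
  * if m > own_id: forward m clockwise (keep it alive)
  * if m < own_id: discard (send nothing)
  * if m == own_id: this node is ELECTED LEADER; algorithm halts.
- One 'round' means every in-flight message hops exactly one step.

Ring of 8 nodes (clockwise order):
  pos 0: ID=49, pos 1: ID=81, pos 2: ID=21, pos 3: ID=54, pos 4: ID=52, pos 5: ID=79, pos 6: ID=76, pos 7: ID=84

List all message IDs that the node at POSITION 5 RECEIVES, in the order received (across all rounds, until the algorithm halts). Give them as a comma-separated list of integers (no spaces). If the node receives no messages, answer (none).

Round 1: pos1(id81) recv 49: drop; pos2(id21) recv 81: fwd; pos3(id54) recv 21: drop; pos4(id52) recv 54: fwd; pos5(id79) recv 52: drop; pos6(id76) recv 79: fwd; pos7(id84) recv 76: drop; pos0(id49) recv 84: fwd
Round 2: pos3(id54) recv 81: fwd; pos5(id79) recv 54: drop; pos7(id84) recv 79: drop; pos1(id81) recv 84: fwd
Round 3: pos4(id52) recv 81: fwd; pos2(id21) recv 84: fwd
Round 4: pos5(id79) recv 81: fwd; pos3(id54) recv 84: fwd
Round 5: pos6(id76) recv 81: fwd; pos4(id52) recv 84: fwd
Round 6: pos7(id84) recv 81: drop; pos5(id79) recv 84: fwd
Round 7: pos6(id76) recv 84: fwd
Round 8: pos7(id84) recv 84: ELECTED

Answer: 52,54,81,84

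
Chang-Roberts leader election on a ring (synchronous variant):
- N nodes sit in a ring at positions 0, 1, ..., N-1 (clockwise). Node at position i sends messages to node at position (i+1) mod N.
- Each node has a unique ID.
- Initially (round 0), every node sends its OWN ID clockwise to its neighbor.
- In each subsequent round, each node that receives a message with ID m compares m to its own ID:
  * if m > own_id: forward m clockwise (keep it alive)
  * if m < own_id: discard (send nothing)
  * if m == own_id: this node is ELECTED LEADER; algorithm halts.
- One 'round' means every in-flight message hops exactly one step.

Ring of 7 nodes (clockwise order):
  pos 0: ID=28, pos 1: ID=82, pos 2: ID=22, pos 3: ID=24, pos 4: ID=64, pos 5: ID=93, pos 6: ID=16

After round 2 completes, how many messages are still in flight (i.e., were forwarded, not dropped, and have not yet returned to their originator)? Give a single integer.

Answer: 2

Derivation:
Round 1: pos1(id82) recv 28: drop; pos2(id22) recv 82: fwd; pos3(id24) recv 22: drop; pos4(id64) recv 24: drop; pos5(id93) recv 64: drop; pos6(id16) recv 93: fwd; pos0(id28) recv 16: drop
Round 2: pos3(id24) recv 82: fwd; pos0(id28) recv 93: fwd
After round 2: 2 messages still in flight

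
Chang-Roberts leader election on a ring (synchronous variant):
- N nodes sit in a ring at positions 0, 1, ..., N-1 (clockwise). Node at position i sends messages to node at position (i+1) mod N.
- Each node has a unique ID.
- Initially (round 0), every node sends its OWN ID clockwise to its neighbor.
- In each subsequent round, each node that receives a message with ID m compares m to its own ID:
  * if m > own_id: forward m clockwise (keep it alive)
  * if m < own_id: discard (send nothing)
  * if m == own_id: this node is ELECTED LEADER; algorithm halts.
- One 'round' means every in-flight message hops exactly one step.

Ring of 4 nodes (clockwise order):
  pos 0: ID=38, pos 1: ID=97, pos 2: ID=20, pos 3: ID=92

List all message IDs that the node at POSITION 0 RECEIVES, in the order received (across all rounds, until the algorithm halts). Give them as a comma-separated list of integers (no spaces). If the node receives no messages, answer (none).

Round 1: pos1(id97) recv 38: drop; pos2(id20) recv 97: fwd; pos3(id92) recv 20: drop; pos0(id38) recv 92: fwd
Round 2: pos3(id92) recv 97: fwd; pos1(id97) recv 92: drop
Round 3: pos0(id38) recv 97: fwd
Round 4: pos1(id97) recv 97: ELECTED

Answer: 92,97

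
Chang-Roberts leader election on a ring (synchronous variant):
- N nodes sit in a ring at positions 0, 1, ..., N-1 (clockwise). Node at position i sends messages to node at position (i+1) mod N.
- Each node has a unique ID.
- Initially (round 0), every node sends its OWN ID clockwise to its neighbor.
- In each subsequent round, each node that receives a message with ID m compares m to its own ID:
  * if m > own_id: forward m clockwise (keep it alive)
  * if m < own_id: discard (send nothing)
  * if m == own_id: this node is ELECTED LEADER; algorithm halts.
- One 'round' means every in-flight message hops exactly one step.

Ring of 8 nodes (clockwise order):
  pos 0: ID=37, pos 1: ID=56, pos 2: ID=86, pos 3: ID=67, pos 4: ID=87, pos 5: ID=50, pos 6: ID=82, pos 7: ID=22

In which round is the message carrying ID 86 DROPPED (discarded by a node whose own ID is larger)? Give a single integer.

Round 1: pos1(id56) recv 37: drop; pos2(id86) recv 56: drop; pos3(id67) recv 86: fwd; pos4(id87) recv 67: drop; pos5(id50) recv 87: fwd; pos6(id82) recv 50: drop; pos7(id22) recv 82: fwd; pos0(id37) recv 22: drop
Round 2: pos4(id87) recv 86: drop; pos6(id82) recv 87: fwd; pos0(id37) recv 82: fwd
Round 3: pos7(id22) recv 87: fwd; pos1(id56) recv 82: fwd
Round 4: pos0(id37) recv 87: fwd; pos2(id86) recv 82: drop
Round 5: pos1(id56) recv 87: fwd
Round 6: pos2(id86) recv 87: fwd
Round 7: pos3(id67) recv 87: fwd
Round 8: pos4(id87) recv 87: ELECTED
Message ID 86 originates at pos 2; dropped at pos 4 in round 2

Answer: 2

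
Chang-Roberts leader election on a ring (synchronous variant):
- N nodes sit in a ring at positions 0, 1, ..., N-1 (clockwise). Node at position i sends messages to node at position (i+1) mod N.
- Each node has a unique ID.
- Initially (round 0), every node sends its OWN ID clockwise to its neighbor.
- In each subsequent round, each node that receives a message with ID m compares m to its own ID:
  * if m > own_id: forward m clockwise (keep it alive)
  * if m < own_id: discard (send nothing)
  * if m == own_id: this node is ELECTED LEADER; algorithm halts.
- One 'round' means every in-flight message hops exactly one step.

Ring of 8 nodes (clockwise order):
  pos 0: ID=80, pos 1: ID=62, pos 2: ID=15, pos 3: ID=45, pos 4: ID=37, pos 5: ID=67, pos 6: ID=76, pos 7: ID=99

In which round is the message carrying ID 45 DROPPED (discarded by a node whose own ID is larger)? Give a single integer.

Answer: 2

Derivation:
Round 1: pos1(id62) recv 80: fwd; pos2(id15) recv 62: fwd; pos3(id45) recv 15: drop; pos4(id37) recv 45: fwd; pos5(id67) recv 37: drop; pos6(id76) recv 67: drop; pos7(id99) recv 76: drop; pos0(id80) recv 99: fwd
Round 2: pos2(id15) recv 80: fwd; pos3(id45) recv 62: fwd; pos5(id67) recv 45: drop; pos1(id62) recv 99: fwd
Round 3: pos3(id45) recv 80: fwd; pos4(id37) recv 62: fwd; pos2(id15) recv 99: fwd
Round 4: pos4(id37) recv 80: fwd; pos5(id67) recv 62: drop; pos3(id45) recv 99: fwd
Round 5: pos5(id67) recv 80: fwd; pos4(id37) recv 99: fwd
Round 6: pos6(id76) recv 80: fwd; pos5(id67) recv 99: fwd
Round 7: pos7(id99) recv 80: drop; pos6(id76) recv 99: fwd
Round 8: pos7(id99) recv 99: ELECTED
Message ID 45 originates at pos 3; dropped at pos 5 in round 2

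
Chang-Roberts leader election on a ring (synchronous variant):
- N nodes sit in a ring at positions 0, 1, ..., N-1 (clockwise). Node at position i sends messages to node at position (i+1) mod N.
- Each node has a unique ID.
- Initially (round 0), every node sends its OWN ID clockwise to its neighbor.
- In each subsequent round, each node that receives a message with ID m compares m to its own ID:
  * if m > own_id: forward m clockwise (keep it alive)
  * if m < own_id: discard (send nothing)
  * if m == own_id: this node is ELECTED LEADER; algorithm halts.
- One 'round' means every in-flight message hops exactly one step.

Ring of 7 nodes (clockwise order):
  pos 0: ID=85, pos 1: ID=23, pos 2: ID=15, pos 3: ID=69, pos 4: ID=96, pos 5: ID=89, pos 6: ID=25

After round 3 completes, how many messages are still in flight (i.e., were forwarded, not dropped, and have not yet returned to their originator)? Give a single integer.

Round 1: pos1(id23) recv 85: fwd; pos2(id15) recv 23: fwd; pos3(id69) recv 15: drop; pos4(id96) recv 69: drop; pos5(id89) recv 96: fwd; pos6(id25) recv 89: fwd; pos0(id85) recv 25: drop
Round 2: pos2(id15) recv 85: fwd; pos3(id69) recv 23: drop; pos6(id25) recv 96: fwd; pos0(id85) recv 89: fwd
Round 3: pos3(id69) recv 85: fwd; pos0(id85) recv 96: fwd; pos1(id23) recv 89: fwd
After round 3: 3 messages still in flight

Answer: 3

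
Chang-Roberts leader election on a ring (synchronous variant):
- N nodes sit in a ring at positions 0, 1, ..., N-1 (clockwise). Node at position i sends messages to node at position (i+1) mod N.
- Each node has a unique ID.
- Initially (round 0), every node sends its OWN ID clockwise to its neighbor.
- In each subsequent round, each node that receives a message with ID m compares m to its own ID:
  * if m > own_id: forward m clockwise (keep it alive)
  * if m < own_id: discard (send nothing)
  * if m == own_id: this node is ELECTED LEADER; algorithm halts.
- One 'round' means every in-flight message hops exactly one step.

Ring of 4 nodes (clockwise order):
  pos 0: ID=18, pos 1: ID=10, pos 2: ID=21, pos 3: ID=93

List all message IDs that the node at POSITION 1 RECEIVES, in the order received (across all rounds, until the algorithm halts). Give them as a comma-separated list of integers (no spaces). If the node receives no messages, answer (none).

Answer: 18,93

Derivation:
Round 1: pos1(id10) recv 18: fwd; pos2(id21) recv 10: drop; pos3(id93) recv 21: drop; pos0(id18) recv 93: fwd
Round 2: pos2(id21) recv 18: drop; pos1(id10) recv 93: fwd
Round 3: pos2(id21) recv 93: fwd
Round 4: pos3(id93) recv 93: ELECTED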